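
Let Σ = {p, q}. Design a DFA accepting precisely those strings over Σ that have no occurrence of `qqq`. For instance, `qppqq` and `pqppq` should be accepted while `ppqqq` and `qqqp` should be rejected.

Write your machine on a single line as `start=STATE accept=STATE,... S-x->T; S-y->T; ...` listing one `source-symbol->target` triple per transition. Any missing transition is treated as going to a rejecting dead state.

Track partial matches of the forbidden pattern `qqq`. State s3 is a dead state reached once `qqq` has occurred; every other state accepts. s0 means no part of `qqq` is currently matched.
With 4 states:
        p   q  
>* s0   s0  s1 
 * s1   s0  s2 
 * s2   s0  s3 
   s3   s3  s3 
(> = start, * = accepting)

start=s0; accept=s0,s1,s2; s0-p->s0; s0-q->s1; s1-p->s0; s1-q->s2; s2-p->s0; s2-q->s3; s3-p->s3; s3-q->s3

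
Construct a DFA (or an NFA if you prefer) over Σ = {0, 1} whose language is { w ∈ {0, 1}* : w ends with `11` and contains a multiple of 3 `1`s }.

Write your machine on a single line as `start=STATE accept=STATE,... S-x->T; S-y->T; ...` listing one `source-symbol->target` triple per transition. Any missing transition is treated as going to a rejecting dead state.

start=q0; accept=q4; q0-0->q0; q0-1->q1; q1-0->q1; q1-1->q2; q2-0->q3; q2-1->q4; q3-0->q3; q3-1->q0; q4-0->q0; q4-1->q1

Build one automaton per condition and run them in lockstep. The first has 3 states tracking how much of the suffix `11` has currently been matched; the second has 3 states tracking the count of `1`s modulo 3. A product state is a pair (one from each), accepting exactly when both do. Equivalent product states are then merged.
With 5 states:
        0   1  
>  q0   q0  q1 
   q1   q1  q2 
   q2   q3  q4 
   q3   q3  q0 
 * q4   q0  q1 
(> = start, * = accepting)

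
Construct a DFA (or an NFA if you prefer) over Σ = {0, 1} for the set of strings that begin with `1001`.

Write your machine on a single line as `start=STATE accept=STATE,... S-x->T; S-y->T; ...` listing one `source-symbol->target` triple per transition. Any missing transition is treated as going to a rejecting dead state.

Check the first 4 symbols one by one: A through D record how many have matched `1001` so far; any wrong symbol goes to the dead state F. After all 4 match we enter the accepting sink E.
With 6 states:
       0  1 
>  A   F  B 
   B   C  F 
   C   D  F 
   D   F  E 
 * E   E  E 
   F   F  F 
(> = start, * = accepting)

start=A; accept=E; A-0->F; A-1->B; B-0->C; B-1->F; C-0->D; C-1->F; D-0->F; D-1->E; E-0->E; E-1->E; F-0->F; F-1->F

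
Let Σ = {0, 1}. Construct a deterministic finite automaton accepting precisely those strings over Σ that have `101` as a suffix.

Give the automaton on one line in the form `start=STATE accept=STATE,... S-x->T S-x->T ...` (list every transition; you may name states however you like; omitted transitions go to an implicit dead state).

start=q0 accept=q3 q0-0->q0 q0-1->q1 q1-0->q2 q1-1->q1 q2-0->q0 q2-1->q3 q3-0->q2 q3-1->q1

Remember how much of `101` the current input suffix matches. State q0 means no match yet; q1 means the last symbol is `1`; q2 means the last 2 symbols are `10`; q3 means the last 3 symbols are `101`. Only q3 accepts. On a mismatch, fall back to the longest proper suffix that is still a prefix of `101`.
        0   1  
>  q0   q0  q1 
   q1   q2  q1 
   q2   q0  q3 
 * q3   q2  q1 
(> = start, * = accepting)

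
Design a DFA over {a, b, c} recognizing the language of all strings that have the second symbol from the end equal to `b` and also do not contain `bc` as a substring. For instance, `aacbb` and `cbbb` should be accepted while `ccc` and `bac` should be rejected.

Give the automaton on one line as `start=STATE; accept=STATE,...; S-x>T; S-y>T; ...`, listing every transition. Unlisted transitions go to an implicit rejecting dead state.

Run two small machines in parallel and take their product. The first has 13 states tracking the last 2 symbols read; the second has 3 states tracking partial matches of the forbidden pattern `bc`. A product state is a pair (one from each), accepting exactly when both do. Equivalent product states are then merged.
A 5-state machine:
        a   b   c  
>  q0   q0  q1  q0 
   q1   q2  q3  q4 
 * q2   q0  q1  q0 
 * q3   q2  q3  q4 
   q4   q4  q4  q4 
(> = start, * = accepting)

start=q0; accept=q2,q3; q0-a>q0; q0-b>q1; q0-c>q0; q1-a>q2; q1-b>q3; q1-c>q4; q2-a>q0; q2-b>q1; q2-c>q0; q3-a>q2; q3-b>q3; q3-c>q4; q4-a>q4; q4-b>q4; q4-c>q4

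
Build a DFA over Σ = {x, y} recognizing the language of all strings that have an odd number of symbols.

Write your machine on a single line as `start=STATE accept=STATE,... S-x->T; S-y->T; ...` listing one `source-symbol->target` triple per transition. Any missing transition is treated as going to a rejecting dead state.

start=q0; accept=q1; q0-x->q1; q0-y->q1; q1-x->q0; q1-y->q0

Count input length modulo 2: every symbol advances one step around the cycle q0 → q1 → q0. Accept at q1.
With 2 states:
        x   y  
>  q0   q1  q1 
 * q1   q0  q0 
(> = start, * = accepting)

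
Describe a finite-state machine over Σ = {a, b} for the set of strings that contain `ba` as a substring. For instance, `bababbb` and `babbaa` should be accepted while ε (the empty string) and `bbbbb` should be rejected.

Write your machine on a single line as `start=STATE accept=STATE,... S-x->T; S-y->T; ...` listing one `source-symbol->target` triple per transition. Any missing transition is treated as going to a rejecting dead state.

start=S0; accept=S2; S0-a->S0; S0-b->S1; S1-a->S2; S1-b->S1; S2-a->S2; S2-b->S2

Track how much of `ba` has been matched so far: state S0 is no progress, S2 is the absorbing accept state reached once `ba` has occurred. Intermediate states record partial matches; on a mismatch, fall back to the longest reusable overlap.
3 states suffice.
        a   b  
>  S0   S0  S1 
   S1   S2  S1 
 * S2   S2  S2 
(> = start, * = accepting)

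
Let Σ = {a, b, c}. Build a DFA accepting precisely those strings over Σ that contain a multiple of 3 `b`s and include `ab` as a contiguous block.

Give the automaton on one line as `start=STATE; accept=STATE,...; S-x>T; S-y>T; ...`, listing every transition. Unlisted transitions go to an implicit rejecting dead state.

start=q0; accept=q8; q0-a>q1; q0-b>q2; q0-c>q0; q1-a>q1; q1-b>q3; q1-c>q0; q2-a>q4; q2-b>q5; q2-c>q2; q3-a>q3; q3-b>q6; q3-c>q3; q4-a>q4; q4-b>q6; q4-c>q2; q5-a>q7; q5-b>q0; q5-c>q5; q6-a>q6; q6-b>q8; q6-c>q6; q7-a>q7; q7-b>q8; q7-c>q5; q8-a>q8; q8-b>q3; q8-c>q8

Handle the two conditions separately and then intersect. One (3 states) tracks the count of `b`s modulo 3; the other (3 states) tracks whether and how much of `ab` has been seen. Each combined state is a pair, one component from each; accept when both components accept.
9 states suffice.
        a   b   c  
>  q0   q1  q2  q0 
   q1   q1  q3  q0 
   q2   q4  q5  q2 
   q3   q3  q6  q3 
   q4   q4  q6  q2 
   q5   q7  q0  q5 
   q6   q6  q8  q6 
   q7   q7  q8  q5 
 * q8   q8  q3  q8 
(> = start, * = accepting)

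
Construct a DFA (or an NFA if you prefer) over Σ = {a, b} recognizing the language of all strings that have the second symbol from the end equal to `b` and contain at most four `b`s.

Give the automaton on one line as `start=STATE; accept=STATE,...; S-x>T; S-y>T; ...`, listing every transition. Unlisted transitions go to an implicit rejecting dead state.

start=S0; accept=S2,S3,S6,S7,S10,S11,S14; S0-a>S0; S0-b>S1; S1-a>S2; S1-b>S3; S2-a>S4; S2-b>S5; S3-a>S6; S3-b>S7; S4-a>S4; S4-b>S5; S5-a>S6; S5-b>S7; S6-a>S8; S6-b>S9; S7-a>S10; S7-b>S11; S8-a>S8; S8-b>S9; S9-a>S10; S9-b>S11; S10-a>S12; S10-b>S13; S11-a>S14; S11-b>S15; S12-a>S12; S12-b>S13; S13-a>S14; S13-b>S15; S14-a>S15; S14-b>S15; S15-a>S15; S15-b>S15

Handle the two conditions separately and then intersect. One (7 states) tracks the last 2 symbols read; the other (6 states) tracks the count of `b`s, saturating at 5. Each combined state is a pair, one component from each; accept when both components accept. Minimizing collapses redundant product states.
16 states suffice.
          a    b  
>  S0     S0   S1 
   S1     S2   S3 
 * S2     S4   S5 
 * S3     S6   S7 
   S4     S4   S5 
   S5     S6   S7 
 * S6     S8   S9 
 * S7    S10  S11 
   S8     S8   S9 
   S9    S10  S11 
 * S10   S12  S13 
 * S11   S14  S15 
   S12   S12  S13 
   S13   S14  S15 
 * S14   S15  S15 
   S15   S15  S15 
(> = start, * = accepting)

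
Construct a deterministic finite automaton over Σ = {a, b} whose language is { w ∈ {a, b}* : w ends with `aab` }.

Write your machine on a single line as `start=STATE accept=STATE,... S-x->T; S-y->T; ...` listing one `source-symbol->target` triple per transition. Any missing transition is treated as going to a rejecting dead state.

start=q0; accept=q3; q0-a->q1; q0-b->q0; q1-a->q2; q1-b->q0; q2-a->q2; q2-b->q3; q3-a->q1; q3-b->q0

Remember how much of `aab` the current input suffix matches. State q0 means no match yet; q1 means the last symbol is `a`; q2 means the last 2 symbols are `aa`; q3 means the last 3 symbols are `aab`. Only q3 accepts. On a mismatch, fall back to the longest proper suffix that is still a prefix of `aab`.
4 states suffice.
        a   b  
>  q0   q1  q0 
   q1   q2  q0 
   q2   q2  q3 
 * q3   q1  q0 
(> = start, * = accepting)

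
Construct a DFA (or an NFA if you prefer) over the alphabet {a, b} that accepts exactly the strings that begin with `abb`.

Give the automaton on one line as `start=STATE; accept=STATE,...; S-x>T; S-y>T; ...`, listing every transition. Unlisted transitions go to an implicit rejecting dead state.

Walk along `abb` while the input agrees: from q0 take `a` to q1, and so on. Any deviation drops to the rejecting sink q4. Once q3 is reached the prefix is confirmed and every continuation is accepted.
With 5 states:
        a   b  
>  q0   q1  q4 
   q1   q4  q2 
   q2   q4  q3 
 * q3   q3  q3 
   q4   q4  q4 
(> = start, * = accepting)

start=q0; accept=q3; q0-a>q1; q0-b>q4; q1-a>q4; q1-b>q2; q2-a>q4; q2-b>q3; q3-a>q3; q3-b>q3; q4-a>q4; q4-b>q4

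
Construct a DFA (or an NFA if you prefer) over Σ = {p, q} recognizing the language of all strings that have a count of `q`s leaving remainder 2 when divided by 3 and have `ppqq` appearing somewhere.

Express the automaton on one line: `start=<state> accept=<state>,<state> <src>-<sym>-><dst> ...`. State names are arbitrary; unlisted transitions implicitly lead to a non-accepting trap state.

Build one automaton per condition and run them in lockstep. One (3 states) tracks the count of `q`s modulo 3; the other (5 states) tracks whether and how much of `ppqq` has been seen. Each combined state is a pair, one component from each; accept when both components accept.
With 15 states:
          p    q  
>  S0     S1   S2 
   S1     S3   S2 
   S2     S4   S5 
   S3     S3   S6 
   S4     S7   S5 
   S5     S8   S0 
   S6     S4   S9 
   S7     S7  S10 
   S8    S11   S0 
 * S9     S9  S12 
   S10    S8  S12 
   S11   S11  S13 
   S12   S12  S14 
   S13    S1  S14 
   S14   S14   S9 
(> = start, * = accepting)

start=S0 accept=S9 S0-p->S1 S0-q->S2 S1-p->S3 S1-q->S2 S2-p->S4 S2-q->S5 S3-p->S3 S3-q->S6 S4-p->S7 S4-q->S5 S5-p->S8 S5-q->S0 S6-p->S4 S6-q->S9 S7-p->S7 S7-q->S10 S8-p->S11 S8-q->S0 S9-p->S9 S9-q->S12 S10-p->S8 S10-q->S12 S11-p->S11 S11-q->S13 S12-p->S12 S12-q->S14 S13-p->S1 S13-q->S14 S14-p->S14 S14-q->S9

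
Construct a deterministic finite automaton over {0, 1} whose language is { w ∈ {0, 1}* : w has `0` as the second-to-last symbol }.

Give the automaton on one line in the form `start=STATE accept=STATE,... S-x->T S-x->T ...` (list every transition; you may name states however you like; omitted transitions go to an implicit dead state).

start=S0 accept=S3,S4 S0-0->S1 S0-1->S2 S1-0->S3 S1-1->S4 S2-0->S5 S2-1->S6 S3-0->S3 S3-1->S4 S4-0->S5 S4-1->S6 S5-0->S3 S5-1->S4 S6-0->S5 S6-1->S6

Because acceptance depends on a position counted from the end, the machine has to buffer the most recent 2 symbols. Make each state the string of the last up-to-2 symbols read; on input `x` shift the window left and append `x`. Accept when the buffered window has length 2 and begins with `0`.
With 7 states:
        0   1  
>  S0   S1  S2 
   S1   S3  S4 
   S2   S5  S6 
 * S3   S3  S4 
 * S4   S5  S6 
   S5   S3  S4 
   S6   S5  S6 
(> = start, * = accepting)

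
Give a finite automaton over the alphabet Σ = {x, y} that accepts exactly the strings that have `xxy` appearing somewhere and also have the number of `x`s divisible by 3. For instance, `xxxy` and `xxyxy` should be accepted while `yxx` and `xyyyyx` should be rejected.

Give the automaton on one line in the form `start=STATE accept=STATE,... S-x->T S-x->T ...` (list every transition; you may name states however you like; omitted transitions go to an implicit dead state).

start=A accept=I A-x->B A-y->A B-x->C B-y->D C-x->E C-y->F D-x->G D-y->D E-x->H E-y->I F-x->I F-y->F G-x->E G-y->J H-x->C H-y->K I-x->K I-y->I J-x->L J-y->J K-x->F K-y->K L-x->H L-y->A

Build one automaton per condition and run them in lockstep. The first has 4 states tracking whether and how much of `xxy` has been seen; the second has 3 states tracking the count of `x`s modulo 3. A product state is a pair (one from each), accepting exactly when both do.
       x  y 
>  A   B  A 
   B   C  D 
   C   E  F 
   D   G  D 
   E   H  I 
   F   I  F 
   G   E  J 
   H   C  K 
 * I   K  I 
   J   L  J 
   K   F  K 
   L   H  A 
(> = start, * = accepting)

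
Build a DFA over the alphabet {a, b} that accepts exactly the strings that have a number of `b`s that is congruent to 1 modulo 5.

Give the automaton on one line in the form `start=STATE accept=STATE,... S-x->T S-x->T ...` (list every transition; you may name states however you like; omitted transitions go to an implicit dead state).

The only thing that matters is how many `b`s have appeared, reduced mod 5. Use one state per residue: S0 for 0, …, S4 for 4. Reading `b` moves to the next residue; anything else stays put. S1 is accepting.
5 states suffice.
        a   b  
>  S0   S0  S1 
 * S1   S1  S2 
   S2   S2  S3 
   S3   S3  S4 
   S4   S4  S0 
(> = start, * = accepting)

start=S0 accept=S1 S0-a->S0 S0-b->S1 S1-a->S1 S1-b->S2 S2-a->S2 S2-b->S3 S3-a->S3 S3-b->S4 S4-a->S4 S4-b->S0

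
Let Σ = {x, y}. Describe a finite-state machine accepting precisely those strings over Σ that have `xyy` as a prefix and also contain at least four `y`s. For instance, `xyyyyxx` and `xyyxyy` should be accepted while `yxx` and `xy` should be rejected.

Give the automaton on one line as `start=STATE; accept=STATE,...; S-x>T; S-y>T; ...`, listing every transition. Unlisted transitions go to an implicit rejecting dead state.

Build one automaton per condition and run them in lockstep. One (5 states) tracks whether the input so far still matches the prefix `xyy`; the other (6 states) tracks the count of `y`s, saturating at 5. Each combined state is a pair, one component from each; accept when both components accept. After merging equivalent states the machine shrinks.
7 states suffice.
        x   y  
>  s0   s1  s2 
   s1   s2  s3 
   s2   s2  s2 
   s3   s2  s4 
   s4   s4  s5 
   s5   s5  s6 
 * s6   s6  s6 
(> = start, * = accepting)

start=s0; accept=s6; s0-x>s1; s0-y>s2; s1-x>s2; s1-y>s3; s2-x>s2; s2-y>s2; s3-x>s2; s3-y>s4; s4-x>s4; s4-y>s5; s5-x>s5; s5-y>s6; s6-x>s6; s6-y>s6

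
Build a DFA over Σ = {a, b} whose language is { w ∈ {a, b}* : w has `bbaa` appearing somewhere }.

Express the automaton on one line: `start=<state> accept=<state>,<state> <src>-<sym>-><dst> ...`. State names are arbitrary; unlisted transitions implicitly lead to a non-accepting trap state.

States q0..q3 record the length of the longest prefix of `bbaa` that matches the current input suffix. Reaching q4 means `bbaa` has been seen, and we stay there forever. Accept from q4.
A 5-state machine:
        a   b  
>  q0   q0  q1 
   q1   q0  q2 
   q2   q3  q2 
   q3   q4  q1 
 * q4   q4  q4 
(> = start, * = accepting)

start=q0 accept=q4 q0-a->q0 q0-b->q1 q1-a->q0 q1-b->q2 q2-a->q3 q2-b->q2 q3-a->q4 q3-b->q1 q4-a->q4 q4-b->q4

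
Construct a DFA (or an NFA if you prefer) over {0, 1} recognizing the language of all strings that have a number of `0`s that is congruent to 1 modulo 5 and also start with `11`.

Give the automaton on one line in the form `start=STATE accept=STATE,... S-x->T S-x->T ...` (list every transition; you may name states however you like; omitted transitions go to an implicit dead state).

start=q0 accept=q4 q0-0->q1 q0-1->q2 q1-0->q1 q1-1->q1 q2-0->q1 q2-1->q3 q3-0->q4 q3-1->q3 q4-0->q5 q4-1->q4 q5-0->q6 q5-1->q5 q6-0->q7 q6-1->q6 q7-0->q3 q7-1->q7

Run two small machines in parallel and take their product. One (5 states) tracks the count of `0`s modulo 5; the other (4 states) tracks whether the input so far still matches the prefix `11`. Each combined state is a pair, one component from each; accept when both components accept. Equivalent product states are then merged.
        0   1  
>  q0   q1  q2 
   q1   q1  q1 
   q2   q1  q3 
   q3   q4  q3 
 * q4   q5  q4 
   q5   q6  q5 
   q6   q7  q6 
   q7   q3  q7 
(> = start, * = accepting)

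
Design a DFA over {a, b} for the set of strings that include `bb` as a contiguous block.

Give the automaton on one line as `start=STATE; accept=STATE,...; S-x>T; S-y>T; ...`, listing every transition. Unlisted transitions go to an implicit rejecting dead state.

States q0..q1 record the length of the longest prefix of `bb` that matches the current input suffix. Reaching q2 means `bb` has been seen, and we stay there forever. Accept from q2.
With 3 states:
        a   b  
>  q0   q0  q1 
   q1   q0  q2 
 * q2   q2  q2 
(> = start, * = accepting)

start=q0; accept=q2; q0-a>q0; q0-b>q1; q1-a>q0; q1-b>q2; q2-a>q2; q2-b>q2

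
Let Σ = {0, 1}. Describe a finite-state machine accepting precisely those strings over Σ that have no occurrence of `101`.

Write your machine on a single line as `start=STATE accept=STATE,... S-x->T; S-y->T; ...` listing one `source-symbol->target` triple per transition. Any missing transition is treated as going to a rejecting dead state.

start=q0; accept=q0,q1,q2; q0-0->q0; q0-1->q1; q1-0->q2; q1-1->q1; q2-0->q0; q2-1->q3; q3-0->q3; q3-1->q3

Track partial matches of the forbidden pattern `101`. State q3 is a dead state reached once `101` has occurred; every other state accepts. q0 means no part of `101` is currently matched.
4 states suffice.
        0   1  
>* q0   q0  q1 
 * q1   q2  q1 
 * q2   q0  q3 
   q3   q3  q3 
(> = start, * = accepting)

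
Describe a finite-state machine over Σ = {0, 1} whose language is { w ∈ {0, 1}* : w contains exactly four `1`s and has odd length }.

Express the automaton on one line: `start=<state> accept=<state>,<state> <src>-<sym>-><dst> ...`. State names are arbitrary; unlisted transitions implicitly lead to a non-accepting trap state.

Build one automaton per condition and run them in lockstep. One (6 states) tracks the count of `1`s, saturating at 5; the other (2 states) tracks the input length modulo 2. Each combined state is a pair, one component from each; accept when both components accept. After merging equivalent states the machine shrinks.
11 states suffice.
          0    1  
>  s0     s1   s2 
   s1     s0   s3 
   s2     s3   s4 
   s3     s2   s5 
   s4     s5   s6 
   s5     s4   s7 
   s6     s7   s8 
   s7     s6   s9 
   s8     s9  s10 
 * s9     s8  s10 
   s10   s10  s10 
(> = start, * = accepting)

start=s0 accept=s9 s0-0->s1 s0-1->s2 s1-0->s0 s1-1->s3 s2-0->s3 s2-1->s4 s3-0->s2 s3-1->s5 s4-0->s5 s4-1->s6 s5-0->s4 s5-1->s7 s6-0->s7 s6-1->s8 s7-0->s6 s7-1->s9 s8-0->s9 s8-1->s10 s9-0->s8 s9-1->s10 s10-0->s10 s10-1->s10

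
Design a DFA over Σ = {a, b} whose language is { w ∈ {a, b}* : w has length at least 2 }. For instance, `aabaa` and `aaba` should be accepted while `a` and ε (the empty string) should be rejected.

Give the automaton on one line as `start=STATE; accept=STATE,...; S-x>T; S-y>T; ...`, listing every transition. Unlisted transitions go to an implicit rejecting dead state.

We only need to distinguish lengths 0, 1, …, 2, and '>2'. Chain q0 → q1 → q2 → q3 on every symbol, with q3 looping. Accepting states: {q2, q3}.
4 states suffice.
        a   b  
>  q0   q1  q1 
   q1   q2  q2 
 * q2   q3  q3 
 * q3   q3  q3 
(> = start, * = accepting)

start=q0; accept=q2,q3; q0-a>q1; q0-b>q1; q1-a>q2; q1-b>q2; q2-a>q3; q2-b>q3; q3-a>q3; q3-b>q3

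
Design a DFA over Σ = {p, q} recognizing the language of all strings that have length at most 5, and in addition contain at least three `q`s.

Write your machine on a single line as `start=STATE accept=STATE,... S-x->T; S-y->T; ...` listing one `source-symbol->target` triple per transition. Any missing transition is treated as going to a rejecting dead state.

Handle the two conditions separately and then intersect. One (7 states) tracks the input length, saturating at 6; the other (5 states) tracks the count of `q`s, saturating at 4. Each combined state is a pair, one component from each; accept when both components accept. Equivalent product states are then merged.
A 13-state machine:
          p    q  
>  s0     s1   s2 
   s1     s3   s4 
   s2     s4   s5 
   s3     s6   s7 
   s4     s7   s8 
   s5     s8   s9 
   s6     s6   s6 
   s7     s6  s10 
   s8    s10  s11 
 * s9    s11  s11 
   s10    s6  s12 
 * s11   s12  s12 
 * s12    s6   s6 
(> = start, * = accepting)

start=s0; accept=s9,s11,s12; s0-p->s1; s0-q->s2; s1-p->s3; s1-q->s4; s2-p->s4; s2-q->s5; s3-p->s6; s3-q->s7; s4-p->s7; s4-q->s8; s5-p->s8; s5-q->s9; s6-p->s6; s6-q->s6; s7-p->s6; s7-q->s10; s8-p->s10; s8-q->s11; s9-p->s11; s9-q->s11; s10-p->s6; s10-q->s12; s11-p->s12; s11-q->s12; s12-p->s6; s12-q->s6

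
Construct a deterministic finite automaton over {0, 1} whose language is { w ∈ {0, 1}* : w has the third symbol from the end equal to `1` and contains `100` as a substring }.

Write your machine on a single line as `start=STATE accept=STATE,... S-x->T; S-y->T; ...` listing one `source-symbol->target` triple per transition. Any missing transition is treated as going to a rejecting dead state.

Build one automaton per condition and run them in lockstep. One (15 states) tracks the last 3 symbols read; the other (4 states) tracks whether and how much of `100` has been seen. Each combined state is a pair, one component from each; accept when both components accept.
A 22-state machine:
       0  1 
>  A   B  C 
   B   D  E 
   C   F  G 
   D   H  I 
   E   J  K 
   F   L  M 
   G   N  O 
   H   H  I 
   I   J  K 
   J   L  M 
   K   N  O 
 * L   P  Q 
   M   J  K 
   N   L  M 
   O   N  O 
   P   P  Q 
   Q   R  S 
   R   L  T 
   S   U  V 
 * T   R  S 
 * U   L  T 
 * V   U  V 
(> = start, * = accepting)

start=A; accept=L,T,U,V; A-0->B; A-1->C; B-0->D; B-1->E; C-0->F; C-1->G; D-0->H; D-1->I; E-0->J; E-1->K; F-0->L; F-1->M; G-0->N; G-1->O; H-0->H; H-1->I; I-0->J; I-1->K; J-0->L; J-1->M; K-0->N; K-1->O; L-0->P; L-1->Q; M-0->J; M-1->K; N-0->L; N-1->M; O-0->N; O-1->O; P-0->P; P-1->Q; Q-0->R; Q-1->S; R-0->L; R-1->T; S-0->U; S-1->V; T-0->R; T-1->S; U-0->L; U-1->T; V-0->U; V-1->V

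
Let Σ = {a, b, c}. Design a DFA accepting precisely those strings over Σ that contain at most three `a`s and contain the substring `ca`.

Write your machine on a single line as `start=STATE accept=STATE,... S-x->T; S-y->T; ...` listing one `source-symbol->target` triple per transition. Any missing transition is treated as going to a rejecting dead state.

start=q0; accept=q5,q8,q11; q0-a->q1; q0-b->q0; q0-c->q2; q1-a->q3; q1-b->q1; q1-c->q4; q2-a->q5; q2-b->q0; q2-c->q2; q3-a->q6; q3-b->q3; q3-c->q7; q4-a->q8; q4-b->q1; q4-c->q4; q5-a->q8; q5-b->q5; q5-c->q5; q6-a->q9; q6-b->q6; q6-c->q10; q7-a->q11; q7-b->q3; q7-c->q7; q8-a->q11; q8-b->q8; q8-c->q8; q9-a->q9; q9-b->q9; q9-c->q12; q10-a->q13; q10-b->q6; q10-c->q10; q11-a->q13; q11-b->q11; q11-c->q11; q12-a->q13; q12-b->q9; q12-c->q12; q13-a->q13; q13-b->q13; q13-c->q13

Build one automaton per condition and run them in lockstep. One (5 states) tracks the count of `a`s, saturating at 4; the other (3 states) tracks whether and how much of `ca` has been seen. Each combined state is a pair, one component from each; accept when both components accept.
A 14-state machine:
          a    b    c  
>  q0     q1   q0   q2 
   q1     q3   q1   q4 
   q2     q5   q0   q2 
   q3     q6   q3   q7 
   q4     q8   q1   q4 
 * q5     q8   q5   q5 
   q6     q9   q6  q10 
   q7    q11   q3   q7 
 * q8    q11   q8   q8 
   q9     q9   q9  q12 
   q10   q13   q6  q10 
 * q11   q13  q11  q11 
   q12   q13   q9  q12 
   q13   q13  q13  q13 
(> = start, * = accepting)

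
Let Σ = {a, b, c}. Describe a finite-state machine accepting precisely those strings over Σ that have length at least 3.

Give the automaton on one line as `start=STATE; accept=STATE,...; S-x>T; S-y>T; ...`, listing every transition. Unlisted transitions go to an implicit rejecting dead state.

start=S0; accept=S3,S4; S0-a>S1; S0-b>S1; S0-c>S1; S1-a>S2; S1-b>S2; S1-c>S2; S2-a>S3; S2-b>S3; S2-c>S3; S3-a>S4; S3-b>S4; S3-c>S4; S4-a>S4; S4-b>S4; S4-c>S4

We only need to distinguish lengths 0, 1, …, 3, and '>3'. Chain S0 → S1 → S2 → S3 → S4 on every symbol, with S4 looping. Accepting states: {S3, S4}.
A 5-state machine:
        a   b   c  
>  S0   S1  S1  S1 
   S1   S2  S2  S2 
   S2   S3  S3  S3 
 * S3   S4  S4  S4 
 * S4   S4  S4  S4 
(> = start, * = accepting)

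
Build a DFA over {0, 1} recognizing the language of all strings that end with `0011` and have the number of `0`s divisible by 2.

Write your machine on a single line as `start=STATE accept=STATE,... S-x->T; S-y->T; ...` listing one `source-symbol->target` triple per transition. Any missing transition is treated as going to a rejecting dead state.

Handle the two conditions separately and then intersect. One (5 states) tracks how much of the suffix `0011` has currently been matched; the other (2 states) tracks the count of `0`s modulo 2. Each combined state is a pair, one component from each; accept when both components accept. After merging equivalent states the machine shrinks.
        0   1  
>  q0   q1  q0 
   q1   q2  q3 
   q2   q1  q4 
   q3   q0  q3 
   q4   q1  q5 
 * q5   q1  q0 
(> = start, * = accepting)

start=q0; accept=q5; q0-0->q1; q0-1->q0; q1-0->q2; q1-1->q3; q2-0->q1; q2-1->q4; q3-0->q0; q3-1->q3; q4-0->q1; q4-1->q5; q5-0->q1; q5-1->q0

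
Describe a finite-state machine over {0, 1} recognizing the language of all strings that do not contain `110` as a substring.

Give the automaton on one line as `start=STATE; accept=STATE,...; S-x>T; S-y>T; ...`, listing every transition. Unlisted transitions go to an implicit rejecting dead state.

start=q0; accept=q0,q1,q2; q0-0>q0; q0-1>q1; q1-0>q0; q1-1>q2; q2-0>q3; q2-1>q2; q3-0>q3; q3-1>q3

Track partial matches of the forbidden pattern `110`. State q3 is a dead state reached once `110` has occurred; every other state accepts. q0 means no part of `110` is currently matched.
        0   1  
>* q0   q0  q1 
 * q1   q0  q2 
 * q2   q3  q2 
   q3   q3  q3 
(> = start, * = accepting)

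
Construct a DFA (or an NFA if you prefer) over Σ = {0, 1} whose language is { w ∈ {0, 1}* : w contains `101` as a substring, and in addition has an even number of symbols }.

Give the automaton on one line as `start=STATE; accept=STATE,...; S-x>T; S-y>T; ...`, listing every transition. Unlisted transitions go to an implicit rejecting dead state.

Handle the two conditions separately and then intersect. The first has 4 states tracking whether and how much of `101` has been seen; the second has 2 states tracking the input length modulo 2. A product state is a pair (one from each), accepting exactly when both do.
With 8 states:
       0  1 
>  A   B  C 
   B   A  D 
   C   E  D 
   D   F  C 
   E   B  G 
   F   A  H 
   G   H  H 
 * H   G  G 
(> = start, * = accepting)

start=A; accept=H; A-0>B; A-1>C; B-0>A; B-1>D; C-0>E; C-1>D; D-0>F; D-1>C; E-0>B; E-1>G; F-0>A; F-1>H; G-0>H; G-1>H; H-0>G; H-1>G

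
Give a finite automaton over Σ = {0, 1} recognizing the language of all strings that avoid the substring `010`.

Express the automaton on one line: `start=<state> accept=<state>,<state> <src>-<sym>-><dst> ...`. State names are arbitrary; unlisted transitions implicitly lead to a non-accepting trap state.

start=s0 accept=s0,s1,s2 s0-0->s1 s0-1->s0 s1-0->s1 s1-1->s2 s2-0->s3 s2-1->s0 s3-0->s3 s3-1->s3

This is the complement of 'contains `010`'. Use the same substring-matching states — s0 through s3 holding how much of `010` has just been matched — but flip the accepting set: everything except the trap s3 accepts.
4 states suffice.
        0   1  
>* s0   s1  s0 
 * s1   s1  s2 
 * s2   s3  s0 
   s3   s3  s3 
(> = start, * = accepting)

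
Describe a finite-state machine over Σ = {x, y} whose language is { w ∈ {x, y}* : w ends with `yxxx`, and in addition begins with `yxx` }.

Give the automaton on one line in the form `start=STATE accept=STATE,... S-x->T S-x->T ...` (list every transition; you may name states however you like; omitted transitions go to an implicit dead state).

Handle the two conditions separately and then intersect. One (5 states) tracks how much of the suffix `yxxx` has currently been matched; the other (5 states) tracks whether the input so far still matches the prefix `yxx`. Each combined state is a pair, one component from each; accept when both components accept. Minimizing collapses redundant product states.
With 9 states:
        x   y  
>  s0   s1  s2 
   s1   s1  s1 
   s2   s3  s1 
   s3   s4  s1 
   s4   s5  s6 
 * s5   s7  s6 
   s6   s8  s6 
   s7   s7  s6 
   s8   s4  s6 
(> = start, * = accepting)

start=s0 accept=s5 s0-x->s1 s0-y->s2 s1-x->s1 s1-y->s1 s2-x->s3 s2-y->s1 s3-x->s4 s3-y->s1 s4-x->s5 s4-y->s6 s5-x->s7 s5-y->s6 s6-x->s8 s6-y->s6 s7-x->s7 s7-y->s6 s8-x->s4 s8-y->s6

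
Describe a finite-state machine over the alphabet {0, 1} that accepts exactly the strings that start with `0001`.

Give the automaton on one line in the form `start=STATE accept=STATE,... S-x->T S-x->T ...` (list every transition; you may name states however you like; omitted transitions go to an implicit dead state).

start=s0 accept=s4 s0-0->s1 s0-1->s5 s1-0->s2 s1-1->s5 s2-0->s3 s2-1->s5 s3-0->s5 s3-1->s4 s4-0->s4 s4-1->s4 s5-0->s5 s5-1->s5

Check the first 4 symbols one by one: s0 through s3 record how many have matched `0001` so far; any wrong symbol goes to the dead state s5. After all 4 match we enter the accepting sink s4.
6 states suffice.
        0   1  
>  s0   s1  s5 
   s1   s2  s5 
   s2   s3  s5 
   s3   s5  s4 
 * s4   s4  s4 
   s5   s5  s5 
(> = start, * = accepting)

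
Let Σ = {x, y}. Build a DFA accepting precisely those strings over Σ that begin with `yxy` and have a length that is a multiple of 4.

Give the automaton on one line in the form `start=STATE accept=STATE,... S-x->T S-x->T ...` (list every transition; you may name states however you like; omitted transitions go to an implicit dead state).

Handle the two conditions separately and then intersect. One (5 states) tracks whether the input so far still matches the prefix `yxy`; the other (4 states) tracks the input length modulo 4. Each combined state is a pair, one component from each; accept when both components accept. After merging equivalent states the machine shrinks.
An 8-state machine:
        x   y  
>  S0   S1  S2 
   S1   S1  S1 
   S2   S3  S1 
   S3   S1  S4 
   S4   S5  S5 
 * S5   S6  S6 
   S6   S7  S7 
   S7   S4  S4 
(> = start, * = accepting)

start=S0 accept=S5 S0-x->S1 S0-y->S2 S1-x->S1 S1-y->S1 S2-x->S3 S2-y->S1 S3-x->S1 S3-y->S4 S4-x->S5 S4-y->S5 S5-x->S6 S5-y->S6 S6-x->S7 S6-y->S7 S7-x->S4 S7-y->S4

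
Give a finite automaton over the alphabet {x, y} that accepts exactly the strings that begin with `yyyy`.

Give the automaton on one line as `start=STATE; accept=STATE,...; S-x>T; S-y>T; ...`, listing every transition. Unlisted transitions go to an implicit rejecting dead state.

start=s0; accept=s4; s0-x>s5; s0-y>s1; s1-x>s5; s1-y>s2; s2-x>s5; s2-y>s3; s3-x>s5; s3-y>s4; s4-x>s4; s4-y>s4; s5-x>s5; s5-y>s5

Walk along `yyyy` while the input agrees: from s0 take `y` to s1, and so on. Any deviation drops to the rejecting sink s5. Once s4 is reached the prefix is confirmed and every continuation is accepted.
With 6 states:
        x   y  
>  s0   s5  s1 
   s1   s5  s2 
   s2   s5  s3 
   s3   s5  s4 
 * s4   s4  s4 
   s5   s5  s5 
(> = start, * = accepting)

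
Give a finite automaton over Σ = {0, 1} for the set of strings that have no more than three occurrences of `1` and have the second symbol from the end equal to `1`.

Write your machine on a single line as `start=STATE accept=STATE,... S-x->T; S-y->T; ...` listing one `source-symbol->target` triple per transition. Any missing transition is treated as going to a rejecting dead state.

Handle the two conditions separately and then intersect. One (5 states) tracks the count of `1`s, saturating at 4; the other (7 states) tracks the last 2 symbols read. Each combined state is a pair, one component from each; accept when both components accept. Minimizing collapses redundant product states.
          0    1  
>  q0     q0   q1 
   q1     q2   q3 
 * q2     q4   q5 
 * q3     q6   q7 
   q4     q4   q5 
   q5     q6   q7 
 * q6     q8   q9 
 * q7    q10  q11 
   q8     q8   q9 
   q9    q10  q11 
 * q10   q11  q11 
   q11   q11  q11 
(> = start, * = accepting)

start=q0; accept=q2,q3,q6,q7,q10; q0-0->q0; q0-1->q1; q1-0->q2; q1-1->q3; q2-0->q4; q2-1->q5; q3-0->q6; q3-1->q7; q4-0->q4; q4-1->q5; q5-0->q6; q5-1->q7; q6-0->q8; q6-1->q9; q7-0->q10; q7-1->q11; q8-0->q8; q8-1->q9; q9-0->q10; q9-1->q11; q10-0->q11; q10-1->q11; q11-0->q11; q11-1->q11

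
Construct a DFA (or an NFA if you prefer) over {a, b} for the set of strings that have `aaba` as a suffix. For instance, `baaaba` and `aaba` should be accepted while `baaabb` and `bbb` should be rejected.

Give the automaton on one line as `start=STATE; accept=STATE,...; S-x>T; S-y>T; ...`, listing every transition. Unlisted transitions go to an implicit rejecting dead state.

Remember how much of `aaba` the current input suffix matches. State S0 means no match yet; S1 means the last symbol is `a`; S2 means the last 2 symbols are `aa`; S3 means the last 3 symbols are `aab`; S4 means the last 4 symbols are `aaba`. Only S4 accepts. On a mismatch, fall back to the longest proper suffix that is still a prefix of `aaba`.
5 states suffice.
        a   b  
>  S0   S1  S0 
   S1   S2  S0 
   S2   S2  S3 
   S3   S4  S0 
 * S4   S2  S0 
(> = start, * = accepting)

start=S0; accept=S4; S0-a>S1; S0-b>S0; S1-a>S2; S1-b>S0; S2-a>S2; S2-b>S3; S3-a>S4; S3-b>S0; S4-a>S2; S4-b>S0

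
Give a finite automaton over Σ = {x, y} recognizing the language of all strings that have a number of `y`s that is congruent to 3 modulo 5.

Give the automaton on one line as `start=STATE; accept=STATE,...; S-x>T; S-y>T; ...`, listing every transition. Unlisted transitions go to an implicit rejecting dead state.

Keep the running count of `y`s modulo 5: each `y` advances along the cycle A → B → C → D → E → A while other symbols loop. Accept at D.
A 5-state machine:
       x  y 
>  A   A  B 
   B   B  C 
   C   C  D 
 * D   D  E 
   E   E  A 
(> = start, * = accepting)

start=A; accept=D; A-x>A; A-y>B; B-x>B; B-y>C; C-x>C; C-y>D; D-x>D; D-y>E; E-x>E; E-y>A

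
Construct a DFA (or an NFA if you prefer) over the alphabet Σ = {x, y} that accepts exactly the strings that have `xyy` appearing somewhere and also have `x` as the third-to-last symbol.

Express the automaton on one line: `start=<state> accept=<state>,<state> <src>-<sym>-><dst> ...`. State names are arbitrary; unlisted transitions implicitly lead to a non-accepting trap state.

start=S0 accept=S10,S19,S20,S21 S0-x->S1 S0-y->S2 S1-x->S3 S1-y->S4 S2-x->S5 S2-y->S6 S3-x->S7 S3-y->S8 S4-x->S9 S4-y->S10 S5-x->S11 S5-y->S12 S6-x->S13 S6-y->S14 S7-x->S7 S7-y->S8 S8-x->S9 S8-y->S10 S9-x->S11 S9-y->S12 S10-x->S15 S10-y->S16 S11-x->S7 S11-y->S8 S12-x->S9 S12-y->S10 S13-x->S11 S13-y->S12 S14-x->S13 S14-y->S14 S15-x->S17 S15-y->S18 S16-x->S15 S16-y->S16 S17-x->S19 S17-y->S20 S18-x->S21 S18-y->S10 S19-x->S19 S19-y->S20 S20-x->S21 S20-y->S10 S21-x->S17 S21-y->S18

Handle the two conditions separately and then intersect. The first has 4 states tracking whether and how much of `xyy` has been seen; the second has 15 states tracking the last 3 symbols read. A product state is a pair (one from each), accepting exactly when both do.
22 states suffice.
          x    y  
>  S0     S1   S2 
   S1     S3   S4 
   S2     S5   S6 
   S3     S7   S8 
   S4     S9  S10 
   S5    S11  S12 
   S6    S13  S14 
   S7     S7   S8 
   S8     S9  S10 
   S9    S11  S12 
 * S10   S15  S16 
   S11    S7   S8 
   S12    S9  S10 
   S13   S11  S12 
   S14   S13  S14 
   S15   S17  S18 
   S16   S15  S16 
   S17   S19  S20 
   S18   S21  S10 
 * S19   S19  S20 
 * S20   S21  S10 
 * S21   S17  S18 
(> = start, * = accepting)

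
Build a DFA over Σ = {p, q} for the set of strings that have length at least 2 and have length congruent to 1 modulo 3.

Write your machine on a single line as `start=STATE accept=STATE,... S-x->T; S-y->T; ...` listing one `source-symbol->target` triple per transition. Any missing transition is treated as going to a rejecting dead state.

Handle the two conditions separately and then intersect. One (4 states) tracks the input length, saturating at 3; the other (3 states) tracks the input length modulo 3. Each combined state is a pair, one component from each; accept when both components accept. After merging equivalent states the machine shrinks.
5 states suffice.
       p  q 
>  A   B  B 
   B   C  C 
   C   D  D 
   D   E  E 
 * E   C  C 
(> = start, * = accepting)

start=A; accept=E; A-p->B; A-q->B; B-p->C; B-q->C; C-p->D; C-q->D; D-p->E; D-q->E; E-p->C; E-q->C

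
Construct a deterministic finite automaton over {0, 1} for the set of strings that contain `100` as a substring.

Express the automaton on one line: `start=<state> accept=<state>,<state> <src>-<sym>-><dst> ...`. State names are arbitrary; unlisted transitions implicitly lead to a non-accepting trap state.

start=q0 accept=q3 q0-0->q0 q0-1->q1 q1-0->q2 q1-1->q1 q2-0->q3 q2-1->q1 q3-0->q3 q3-1->q3

Track how much of `100` has been matched so far: state q0 is no progress, q3 is the absorbing accept state reached once `100` has occurred. Intermediate states record partial matches; on a mismatch, fall back to the longest reusable overlap.
A 4-state machine:
        0   1  
>  q0   q0  q1 
   q1   q2  q1 
   q2   q3  q1 
 * q3   q3  q3 
(> = start, * = accepting)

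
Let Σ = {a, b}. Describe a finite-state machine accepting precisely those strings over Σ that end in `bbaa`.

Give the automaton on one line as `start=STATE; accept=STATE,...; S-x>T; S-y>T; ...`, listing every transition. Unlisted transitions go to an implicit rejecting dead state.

start=S0; accept=S4; S0-a>S0; S0-b>S1; S1-a>S0; S1-b>S2; S2-a>S3; S2-b>S2; S3-a>S4; S3-b>S1; S4-a>S0; S4-b>S1

Remember how much of `bbaa` the current input suffix matches. State S0 means no match yet; S1 means the last symbol is `b`; S2 means the last 2 symbols are `bb`; S3 means the last 3 symbols are `bba`; S4 means the last 4 symbols are `bbaa`. Only S4 accepts. On a mismatch, fall back to the longest proper suffix that is still a prefix of `bbaa`.
        a   b  
>  S0   S0  S1 
   S1   S0  S2 
   S2   S3  S2 
   S3   S4  S1 
 * S4   S0  S1 
(> = start, * = accepting)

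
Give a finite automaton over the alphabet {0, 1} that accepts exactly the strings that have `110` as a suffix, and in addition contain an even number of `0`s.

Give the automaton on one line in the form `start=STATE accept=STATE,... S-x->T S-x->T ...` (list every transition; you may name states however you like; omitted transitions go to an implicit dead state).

start=q0 accept=q7 q0-0->q1 q0-1->q2 q1-0->q0 q1-1->q3 q2-0->q1 q2-1->q4 q3-0->q0 q3-1->q5 q4-0->q6 q4-1->q4 q5-0->q7 q5-1->q5 q6-0->q0 q6-1->q3 q7-0->q1 q7-1->q2

Handle the two conditions separately and then intersect. One (4 states) tracks how much of the suffix `110` has currently been matched; the other (2 states) tracks the count of `0`s modulo 2. Each combined state is a pair, one component from each; accept when both components accept.
An 8-state machine:
        0   1  
>  q0   q1  q2 
   q1   q0  q3 
   q2   q1  q4 
   q3   q0  q5 
   q4   q6  q4 
   q5   q7  q5 
   q6   q0  q3 
 * q7   q1  q2 
(> = start, * = accepting)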